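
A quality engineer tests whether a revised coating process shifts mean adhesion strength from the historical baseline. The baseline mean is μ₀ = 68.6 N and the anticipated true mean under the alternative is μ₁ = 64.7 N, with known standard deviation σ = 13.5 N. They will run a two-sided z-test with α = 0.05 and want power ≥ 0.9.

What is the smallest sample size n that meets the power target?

n = 126

Standardized effect: d = |μ₁ − μ₀| / σ = |64.7 − 68.6| / 13.5 = 0.2889
For power 0.9 need Φ(δ − z_{0.025}) = 0.9, so δ = z_{0.025} + z_{0.10} = 1.960 + 1.282 = 3.242.
(For δ > 0 the lower-tail rejection region contributes negligibly to power, so the one-term inversion is standard.)
δ = d·√n ⇒ n = (δ/d)² = (3.242 / 0.2889)² = 125.90.
Round up to the next whole unit.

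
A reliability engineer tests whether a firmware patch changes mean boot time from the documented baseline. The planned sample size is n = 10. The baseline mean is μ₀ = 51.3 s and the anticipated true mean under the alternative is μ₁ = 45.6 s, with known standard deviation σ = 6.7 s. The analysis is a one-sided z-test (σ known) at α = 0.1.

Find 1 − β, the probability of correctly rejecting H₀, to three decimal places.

Standardized effect: d = |μ₁ − μ₀| / σ = |45.6 − 51.3| / 6.7 = 0.8507
Noncentrality parameter: δ = d·√n = 0.8507 × √10 = 2.6903
One-sided α = 0.1 → critical value z_{0.1} = 1.282.
Power = P(Z > 1.282 − δ) = Φ(1.409) = 0.9205.

Power ≈ 0.921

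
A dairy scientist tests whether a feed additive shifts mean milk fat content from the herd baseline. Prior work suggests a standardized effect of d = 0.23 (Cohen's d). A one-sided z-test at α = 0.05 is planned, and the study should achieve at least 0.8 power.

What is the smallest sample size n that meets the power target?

For power 0.8 need Φ(δ − z_{0.05}) = 0.8, so δ = z_{0.05} + z_{0.20} = 1.645 + 0.842 = 2.486.
δ = d·√n ⇒ n = (δ/d)² = (2.486 / 0.23)² = 116.87.
Round up to the next whole unit.

n = 117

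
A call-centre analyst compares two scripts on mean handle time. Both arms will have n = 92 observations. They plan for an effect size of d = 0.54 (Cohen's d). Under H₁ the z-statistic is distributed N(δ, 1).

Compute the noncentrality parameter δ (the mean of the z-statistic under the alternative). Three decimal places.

δ = d·√(n/2) = 0.54 × √(92/2) = 3.6625

δ ≈ 3.662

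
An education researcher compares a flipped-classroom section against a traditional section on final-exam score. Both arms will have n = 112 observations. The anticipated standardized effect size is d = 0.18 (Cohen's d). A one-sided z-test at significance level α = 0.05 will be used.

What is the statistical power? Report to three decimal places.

Power ≈ 0.383

Noncentrality parameter: δ = d·√(n/2) = 0.18 × √(112/2) = 1.3470
Critical value for a one-sided test at α = 0.05: z_α = 1.645.
Power = P(Z > 1.645 − δ) = Φ(-0.298) = 0.3829.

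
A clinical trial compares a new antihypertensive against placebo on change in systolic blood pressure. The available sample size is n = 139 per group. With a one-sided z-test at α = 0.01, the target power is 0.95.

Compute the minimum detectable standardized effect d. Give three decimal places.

Required noncentrality: δ = z_{0.01} + z_{0.05} = 2.326 + 1.645 = 3.971.
δ = d·√(n/2) ⇒ d = δ/√(n/2) = 3.971/√(139/2) = 0.4764.

d ≈ 0.476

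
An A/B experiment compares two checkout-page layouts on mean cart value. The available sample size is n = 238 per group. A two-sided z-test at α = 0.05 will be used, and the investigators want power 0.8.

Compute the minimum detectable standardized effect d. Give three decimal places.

Required noncentrality: δ = z_{0.025} + z_{0.20} = 1.960 + 0.842 = 2.802.
(Lower-tail contribution to power is negligible for δ > 0.)
δ = d·√(n/2) ⇒ d = δ/√(n/2) = 2.802/√(238/2) = 0.2568.

d ≈ 0.257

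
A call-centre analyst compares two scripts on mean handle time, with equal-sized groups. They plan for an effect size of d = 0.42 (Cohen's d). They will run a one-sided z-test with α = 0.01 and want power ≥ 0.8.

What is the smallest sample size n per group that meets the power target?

Set Φ(δ − 2.326) = 0.8; then δ − 2.326 = Φ⁻¹(0.8) = 0.842, giving δ = 3.168.
δ = d·√(n/2) ⇒ n = 2(δ/d)² = 2 × (3.168 / 0.42)² = 113.79.
Rounding up, n = 114 per group.

n = 114 per group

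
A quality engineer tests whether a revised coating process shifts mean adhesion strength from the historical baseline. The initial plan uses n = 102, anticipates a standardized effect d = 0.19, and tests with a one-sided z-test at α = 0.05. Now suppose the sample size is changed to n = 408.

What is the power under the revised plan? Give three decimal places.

With n = 408: δ = d·√n = 0.19 × √408 = 3.8378. Critical value z_{0.05} = 1.645.
Revised power = P(Z > 1.645 − δ) = Φ(2.193) = 0.9858.

Power ≈ 0.986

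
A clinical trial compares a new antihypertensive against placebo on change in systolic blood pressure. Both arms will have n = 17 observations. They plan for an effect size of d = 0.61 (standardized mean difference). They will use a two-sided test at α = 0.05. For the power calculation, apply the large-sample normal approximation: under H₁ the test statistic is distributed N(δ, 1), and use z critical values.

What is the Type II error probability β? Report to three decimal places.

β ≈ 0.572

Noncentrality parameter: δ = d·√(n/2) = 0.61 × √(17/2) = 1.7784
Two-sided α = 0.05 → critical value z_{0.025} = 1.960.
Power = Φ(δ − 1.960) + Φ(−δ − 1.960) = Φ(-0.182) + Φ(-3.738) = 0.4280 + 0.0001 = 0.4281.
Type II error: β = 1 − power = 1 − 0.4281 = 0.5719.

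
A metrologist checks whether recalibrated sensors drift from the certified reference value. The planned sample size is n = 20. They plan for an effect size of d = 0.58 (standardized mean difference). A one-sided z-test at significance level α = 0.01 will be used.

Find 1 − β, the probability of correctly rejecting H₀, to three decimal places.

Noncentrality parameter: δ = d·√n = 0.58 × √20 = 2.5938
Critical value for a one-sided test at α = 0.01: z_α = 2.326.
Power = Φ(δ − 2.326) = Φ(0.267) = 0.6055.

Power ≈ 0.605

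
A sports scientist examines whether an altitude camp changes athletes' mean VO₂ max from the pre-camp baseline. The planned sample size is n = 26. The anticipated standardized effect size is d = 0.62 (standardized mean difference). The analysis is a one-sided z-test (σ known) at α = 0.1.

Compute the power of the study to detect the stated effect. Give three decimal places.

Power ≈ 0.970

Noncentrality parameter: δ = d·√n = 0.62 × √26 = 3.1614
One-sided α = 0.1 → critical value z_{0.1} = 1.282.
Power = Φ(δ − 1.282) = Φ(1.880) = 0.9699.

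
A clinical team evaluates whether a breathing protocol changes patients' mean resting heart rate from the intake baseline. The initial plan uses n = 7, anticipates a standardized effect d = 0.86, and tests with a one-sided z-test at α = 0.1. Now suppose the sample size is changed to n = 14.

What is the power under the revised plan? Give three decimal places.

Power ≈ 0.974

With n = 14: δ = d·√n = 0.86 × √14 = 3.2178. Critical value z_{0.1} = 1.282.
Revised power = Φ(δ − 1.282) = Φ(1.936) = 0.9736.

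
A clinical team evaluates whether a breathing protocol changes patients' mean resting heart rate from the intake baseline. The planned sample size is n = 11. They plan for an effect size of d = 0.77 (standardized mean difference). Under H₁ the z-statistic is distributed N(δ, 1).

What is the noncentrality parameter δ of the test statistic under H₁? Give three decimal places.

The noncentrality parameter scales effect size by the design's sample-size factor: δ = d·√n = 0.77 × √11 = 2.5538

δ ≈ 2.554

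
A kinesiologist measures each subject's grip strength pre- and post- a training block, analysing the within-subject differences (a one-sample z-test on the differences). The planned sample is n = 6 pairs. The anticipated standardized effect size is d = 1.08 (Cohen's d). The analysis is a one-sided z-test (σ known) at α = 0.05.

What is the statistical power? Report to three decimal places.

Power ≈ 0.841

Noncentrality parameter: δ = d·√n = 1.08 × √6 = 2.6454
One-sided α = 0.05 → critical value z_{0.05} = 1.645.
Power = Φ(δ − 1.645) = Φ(1.001) = 0.8415.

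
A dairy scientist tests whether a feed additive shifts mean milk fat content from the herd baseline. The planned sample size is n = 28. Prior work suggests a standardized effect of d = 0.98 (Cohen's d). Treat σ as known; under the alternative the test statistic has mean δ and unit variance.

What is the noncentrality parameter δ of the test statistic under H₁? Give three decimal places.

δ = d·√n = 0.98 × √28 = 5.1857

δ ≈ 5.186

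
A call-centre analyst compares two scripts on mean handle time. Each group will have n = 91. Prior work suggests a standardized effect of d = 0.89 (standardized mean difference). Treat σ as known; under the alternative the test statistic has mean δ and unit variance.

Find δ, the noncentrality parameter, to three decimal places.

δ ≈ 6.003

δ = d·√(n/2) = 0.89 × √(91/2) = 6.0034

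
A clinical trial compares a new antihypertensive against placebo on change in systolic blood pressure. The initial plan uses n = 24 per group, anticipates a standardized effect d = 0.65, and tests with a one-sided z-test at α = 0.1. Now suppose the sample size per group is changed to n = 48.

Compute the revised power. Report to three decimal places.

Power ≈ 0.971

With n = 48 per group: δ = d·√(n/2) = 0.65 × √(48/2) = 3.1843. Critical value z_{0.1} = 1.282.
Revised power = P(Z > 1.282 − δ) = Φ(1.903) = 0.9715.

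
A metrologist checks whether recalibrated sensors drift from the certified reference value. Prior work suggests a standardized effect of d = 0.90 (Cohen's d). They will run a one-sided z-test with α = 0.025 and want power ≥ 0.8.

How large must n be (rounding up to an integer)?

For power 0.8 need Φ(δ − z_{0.025}) = 0.8, so δ = z_{0.025} + z_{0.20} = 1.960 + 0.842 = 2.802.
δ = d·√n ⇒ n = (δ/d)² = (2.802 / 0.90)² = 9.69.
Round up to the next whole unit.

n = 10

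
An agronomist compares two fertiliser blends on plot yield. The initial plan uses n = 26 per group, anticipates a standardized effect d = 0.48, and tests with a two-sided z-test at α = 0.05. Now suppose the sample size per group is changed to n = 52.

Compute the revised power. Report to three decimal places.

With n = 52 per group: δ = d·√(n/2) = 0.48 × √(52/2) = 2.4475. Critical value z_{0.025} = 1.960.
Revised power = Φ(δ − 1.960) + Φ(−δ − 1.960) = Φ(0.488) + Φ(-4.407) = 0.6871 + 0.0000 = 0.6871.

Power ≈ 0.687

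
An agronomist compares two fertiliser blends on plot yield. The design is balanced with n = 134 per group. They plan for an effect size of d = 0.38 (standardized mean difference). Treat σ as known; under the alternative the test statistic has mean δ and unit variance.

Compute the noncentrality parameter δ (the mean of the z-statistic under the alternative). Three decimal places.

δ ≈ 3.110

δ = d·√(n/2) = 0.38 × √(134/2) = 3.1104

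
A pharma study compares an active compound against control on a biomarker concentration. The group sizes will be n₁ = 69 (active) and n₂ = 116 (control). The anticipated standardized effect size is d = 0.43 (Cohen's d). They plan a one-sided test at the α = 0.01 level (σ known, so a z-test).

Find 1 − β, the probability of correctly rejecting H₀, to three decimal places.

Noncentrality parameter: δ = d / √(1/n₁ + 1/n₂) = 0.43 / √(1/69 + 1/116) = 2.8284
One-sided α = 0.01 → critical value z_{0.01} = 2.326.
Power = P(Z > 2.326 − δ) = Φ(0.502) = 0.6922.

Power ≈ 0.692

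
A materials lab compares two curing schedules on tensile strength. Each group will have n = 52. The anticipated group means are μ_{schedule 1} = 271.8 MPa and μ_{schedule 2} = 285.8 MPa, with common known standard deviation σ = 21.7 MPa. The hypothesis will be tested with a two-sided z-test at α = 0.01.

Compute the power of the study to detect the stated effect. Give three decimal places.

Power ≈ 0.762

Standardized effect: d = |μ_{schedule 1} − μ_{schedule 2}| / σ = |271.8 − 285.8| / 21.7 = 0.6452
Noncentrality parameter: δ = d·√(n/2) = 0.6452 × √(52/2) = 3.2897
Critical value for a two-sided test at α = 0.01: z_{α/2} = 2.576.
Power = Φ(δ − 2.576) + Φ(−δ − 2.576) = Φ(0.714) + Φ(-5.866) = 0.7623 + 0.0000 = 0.7623.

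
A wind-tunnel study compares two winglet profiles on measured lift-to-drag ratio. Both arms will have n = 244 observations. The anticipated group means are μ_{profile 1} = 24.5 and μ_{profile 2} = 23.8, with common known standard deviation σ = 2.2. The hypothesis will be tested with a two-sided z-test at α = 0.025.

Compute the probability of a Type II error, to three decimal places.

Standardized effect: d = |μ_{profile 1} − μ_{profile 2}| / σ = |24.5 − 23.8| / 2.2 = 0.3182
Noncentrality parameter: δ = d·√(n/2) = 0.3182 × √(244/2) = 3.5144
Critical value for a two-sided test at α = 0.025: z_{α/2} = 2.241.
Power = Φ(δ − 2.241) + Φ(−δ − 2.241) = Φ(1.273) + Φ(-5.756) = 0.8985 + 0.0000 = 0.8985.
Type II error: β = 1 − power = 1 − 0.8985 = 0.1015.

β ≈ 0.102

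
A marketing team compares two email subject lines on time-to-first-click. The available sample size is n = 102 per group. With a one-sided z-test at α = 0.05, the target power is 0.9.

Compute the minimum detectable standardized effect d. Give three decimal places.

Need Φ(δ − 1.645) = 0.9, so δ = 1.645 + 1.282 = 2.926.
δ = d·√(n/2) ⇒ d = δ/√(n/2) = 2.926/√(102/2) = 0.4098.

d ≈ 0.410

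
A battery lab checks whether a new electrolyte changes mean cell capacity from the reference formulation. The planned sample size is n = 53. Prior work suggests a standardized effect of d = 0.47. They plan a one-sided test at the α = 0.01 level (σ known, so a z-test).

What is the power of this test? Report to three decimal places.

Power ≈ 0.863

Noncentrality parameter: δ = d·√n = 0.47 × √53 = 3.4217
Critical value for a one-sided test at α = 0.01: z_α = 2.326.
Power = P(Z > 2.326 − δ) = Φ(1.095) = 0.8633.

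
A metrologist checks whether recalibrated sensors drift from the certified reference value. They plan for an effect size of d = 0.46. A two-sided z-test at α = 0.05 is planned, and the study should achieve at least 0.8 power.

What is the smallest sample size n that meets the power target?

n = 38

For power 0.8 need Φ(δ − z_{0.025}) = 0.8, so δ = z_{0.025} + z_{0.20} = 1.960 + 0.842 = 2.802.
(For δ > 0 the lower-tail rejection region contributes negligibly to power, so the one-term inversion is standard.)
δ = d·√n ⇒ n = (δ/d)² = (2.802 / 0.46)² = 37.09.
Round up to the next whole unit.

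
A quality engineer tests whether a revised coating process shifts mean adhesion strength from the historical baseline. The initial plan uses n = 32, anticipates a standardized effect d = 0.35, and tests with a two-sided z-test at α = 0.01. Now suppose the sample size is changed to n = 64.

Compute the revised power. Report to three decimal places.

Power ≈ 0.589

With n = 64: δ = d·√n = 0.35 × √64 = 2.8000. Critical value z_{0.005} = 2.576.
Revised power = Φ(δ − 2.576) + Φ(−δ − 2.576) = Φ(0.224) + Φ(-5.376) = 0.5887 + 0.0000 = 0.5887.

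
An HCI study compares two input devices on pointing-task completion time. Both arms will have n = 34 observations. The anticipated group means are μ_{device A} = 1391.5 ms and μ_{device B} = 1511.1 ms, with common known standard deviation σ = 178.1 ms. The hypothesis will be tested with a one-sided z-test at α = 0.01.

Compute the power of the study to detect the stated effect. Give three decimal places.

Power ≈ 0.671

Standardized effect: d = |μ_{device A} − μ_{device B}| / σ = |1391.5 − 1511.1| / 178.1 = 0.6715
Noncentrality parameter: δ = d·√(n/2) = 0.6715 × √(34/2) = 2.7688
One-sided α = 0.01 → critical value z_{0.01} = 2.326.
Power = P(Z > 2.326 − δ) = Φ(0.442) = 0.6709.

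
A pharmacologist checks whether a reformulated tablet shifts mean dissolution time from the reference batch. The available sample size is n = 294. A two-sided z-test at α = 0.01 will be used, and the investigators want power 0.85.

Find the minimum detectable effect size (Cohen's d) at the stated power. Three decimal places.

d ≈ 0.211

Need Φ(δ − 2.576) = 0.85, so δ = 2.576 + 1.036 = 3.612.
(The second rejection-region term Φ(−δ − z_{α/2}) is negligible and dropped.)
δ = d·√n ⇒ d = δ/√n = 3.612/√294 = 0.2107.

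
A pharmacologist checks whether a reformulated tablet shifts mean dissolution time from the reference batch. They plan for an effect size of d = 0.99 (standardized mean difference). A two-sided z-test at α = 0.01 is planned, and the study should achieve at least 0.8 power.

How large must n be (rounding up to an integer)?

n = 12

Set Φ(δ − 2.576) = 0.8; then δ − 2.576 = Φ⁻¹(0.8) = 0.842, giving δ = 3.417.
(For δ > 0 the lower-tail rejection region contributes negligibly to power, so the one-term inversion is standard.)
δ = d·√n ⇒ n = (δ/d)² = (3.417 / 0.99)² = 11.92.
Round up to the next whole unit.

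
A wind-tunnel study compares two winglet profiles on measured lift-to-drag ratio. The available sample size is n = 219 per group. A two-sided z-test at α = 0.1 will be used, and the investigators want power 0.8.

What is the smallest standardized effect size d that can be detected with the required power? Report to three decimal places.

Need Φ(δ − 1.645) = 0.8, so δ = 1.645 + 0.842 = 2.486.
(Lower-tail contribution to power is negligible for δ > 0.)
δ = d·√(n/2) ⇒ d = δ/√(n/2) = 2.486/√(219/2) = 0.2376.

d ≈ 0.238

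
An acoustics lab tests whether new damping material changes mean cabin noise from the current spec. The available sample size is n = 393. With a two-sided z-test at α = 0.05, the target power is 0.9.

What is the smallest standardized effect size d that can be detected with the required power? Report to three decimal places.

d ≈ 0.164

Required noncentrality: δ = z_{0.025} + z_{0.10} = 1.960 + 1.282 = 3.242.
(The second rejection-region term Φ(−δ − z_{α/2}) is negligible and dropped.)
δ = d·√n ⇒ d = δ/√n = 3.242/√393 = 0.1635.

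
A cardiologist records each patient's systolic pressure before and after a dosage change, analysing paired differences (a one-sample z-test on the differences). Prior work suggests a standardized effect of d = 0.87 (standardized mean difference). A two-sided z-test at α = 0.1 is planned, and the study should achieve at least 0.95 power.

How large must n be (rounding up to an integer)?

For power 0.95 need Φ(δ − z_{0.05}) = 0.95, so δ = z_{0.05} + z_{0.05} = 1.645 + 1.645 = 3.290.
(Ignoring the negligible lower-tail rejection probability gives the usual closed-form inversion.)
δ = d·√n ⇒ n = (δ/d)² = (3.290 / 0.87)² = 14.30.
Round up to the next whole unit.

n = 15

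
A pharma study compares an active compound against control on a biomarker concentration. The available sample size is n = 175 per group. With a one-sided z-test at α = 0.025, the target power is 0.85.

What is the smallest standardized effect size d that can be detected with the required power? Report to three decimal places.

d ≈ 0.320

Need Φ(δ − 1.960) = 0.85, so δ = 1.960 + 1.036 = 2.996.
δ = d·√(n/2) ⇒ d = δ/√(n/2) = 2.996/√(175/2) = 0.3203.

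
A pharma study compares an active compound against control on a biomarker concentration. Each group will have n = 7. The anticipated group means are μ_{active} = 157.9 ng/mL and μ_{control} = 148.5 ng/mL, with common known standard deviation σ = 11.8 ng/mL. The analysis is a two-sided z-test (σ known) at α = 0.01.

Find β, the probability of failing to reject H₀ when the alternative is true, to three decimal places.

β ≈ 0.861

Standardized effect: d = |μ_{active} − μ_{control}| / σ = |157.9 − 148.5| / 11.8 = 0.7966
Noncentrality parameter: δ = d·√(n/2) = 0.7966 × √(7/2) = 1.4903
Two-sided α = 0.01 → critical value z_{0.005} = 2.576.
Power = Φ(δ − 2.576) + Φ(−δ − 2.576) = Φ(-1.086) + Φ(-4.066) = 0.1388 + 0.0000 = 0.1389.
Type II error: β = 1 − power = 1 − 0.1389 = 0.8611.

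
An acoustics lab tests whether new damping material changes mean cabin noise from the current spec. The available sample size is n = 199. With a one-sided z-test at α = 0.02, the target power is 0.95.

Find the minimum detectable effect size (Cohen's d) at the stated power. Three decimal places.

d ≈ 0.262

Need Φ(δ − 2.054) = 0.95, so δ = 2.054 + 1.645 = 3.699.
δ = d·√n ⇒ d = δ/√n = 3.699/√199 = 0.2622.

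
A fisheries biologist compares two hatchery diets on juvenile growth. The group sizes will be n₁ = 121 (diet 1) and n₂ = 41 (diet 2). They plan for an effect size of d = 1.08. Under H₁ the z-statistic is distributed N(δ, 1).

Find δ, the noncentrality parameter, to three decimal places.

δ ≈ 5.977

δ = d / √(1/n₁ + 1/n₂) = 1.08 / √(1/121 + 1/41) = 5.9766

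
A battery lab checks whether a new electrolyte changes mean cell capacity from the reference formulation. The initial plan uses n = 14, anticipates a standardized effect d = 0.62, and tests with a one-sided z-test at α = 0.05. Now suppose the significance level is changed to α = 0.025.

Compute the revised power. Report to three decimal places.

δ = d·√n = 0.62 × √14 = 2.3198 (unchanged). New critical value: z_{0.025} = 1.960.
Revised power = Φ(δ − 1.960) = Φ(0.360) = 0.6405.

Power ≈ 0.641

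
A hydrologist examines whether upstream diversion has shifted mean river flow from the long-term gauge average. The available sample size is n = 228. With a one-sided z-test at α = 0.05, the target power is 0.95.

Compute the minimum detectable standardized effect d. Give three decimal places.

Required noncentrality: δ = z_{0.05} + z_{0.05} = 1.645 + 1.645 = 3.290.
δ = d·√n ⇒ d = δ/√n = 3.290/√228 = 0.2179.

d ≈ 0.218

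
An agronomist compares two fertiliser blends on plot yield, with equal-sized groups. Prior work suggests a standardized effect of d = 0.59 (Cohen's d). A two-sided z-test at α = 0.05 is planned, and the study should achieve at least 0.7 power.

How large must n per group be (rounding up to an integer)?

For power 0.7 need Φ(δ − z_{0.025}) = 0.7, so δ = z_{0.025} + z_{0.30} = 1.960 + 0.524 = 2.484.
(The Φ(−δ − z_{α/2}) term is vanishingly small for δ > 0 and is dropped in the standard sample-size formula.)
δ = d·√(n/2) ⇒ n = 2(δ/d)² = 2 × (2.484 / 0.59)² = 35.46.
Rounding up, n = 36 per group.

n = 36 per group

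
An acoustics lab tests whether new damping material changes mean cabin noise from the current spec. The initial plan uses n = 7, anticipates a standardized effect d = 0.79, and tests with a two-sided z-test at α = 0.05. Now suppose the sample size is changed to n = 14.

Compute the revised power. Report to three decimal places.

Power ≈ 0.840

With n = 14: δ = d·√n = 0.79 × √14 = 2.9559. Critical value z_{0.025} = 1.960.
Revised power = Φ(δ − 1.960) + Φ(−δ − 1.960) = Φ(0.996) + Φ(-4.916) = 0.8404 + 0.0000 = 0.8404.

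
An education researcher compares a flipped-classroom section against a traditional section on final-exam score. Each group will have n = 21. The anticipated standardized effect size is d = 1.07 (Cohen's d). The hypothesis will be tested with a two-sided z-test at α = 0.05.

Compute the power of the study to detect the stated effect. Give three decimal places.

Noncentrality parameter: δ = d·√(n/2) = 1.07 × √(21/2) = 3.4672
Critical value for a two-sided test at α = 0.05: z_{α/2} = 1.960.
Power = Φ(δ − 1.960) + Φ(−δ − 1.960) = Φ(1.507) + Φ(-5.427) = 0.9341 + 0.0000 = 0.9341.

Power ≈ 0.934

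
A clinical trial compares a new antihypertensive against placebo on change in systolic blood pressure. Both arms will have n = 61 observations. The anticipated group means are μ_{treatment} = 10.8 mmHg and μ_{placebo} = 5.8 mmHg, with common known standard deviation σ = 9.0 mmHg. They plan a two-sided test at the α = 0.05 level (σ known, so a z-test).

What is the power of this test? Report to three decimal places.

Standardized effect: d = |μ_{treatment} − μ_{placebo}| / σ = |10.8 − 5.8| / 9.0 = 0.5556
Noncentrality parameter: λ = d·√(n/2) = 0.5556 × √(61/2) = 3.0682
Two-sided α = 0.05 → critical value z_{0.025} = 1.960.
Power = Φ(λ − 1.960) + Φ(−λ − 1.960) = Φ(1.108) + Φ(-5.028) = 0.8661 + 0.0000 = 0.8661.

Power ≈ 0.866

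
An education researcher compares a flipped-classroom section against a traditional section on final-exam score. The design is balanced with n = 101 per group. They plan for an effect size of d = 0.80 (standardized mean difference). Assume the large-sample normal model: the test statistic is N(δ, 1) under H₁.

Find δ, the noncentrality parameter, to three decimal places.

δ = d·√(n/2) = 0.80 × √(101/2) = 5.6851

δ ≈ 5.685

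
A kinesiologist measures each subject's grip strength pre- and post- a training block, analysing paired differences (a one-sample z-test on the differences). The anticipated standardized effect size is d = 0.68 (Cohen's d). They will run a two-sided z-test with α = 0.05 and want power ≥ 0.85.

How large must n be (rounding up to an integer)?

For power 0.85 need Φ(δ − z_{0.025}) = 0.85, so δ = z_{0.025} + z_{0.15} = 1.960 + 1.036 = 2.996.
(For δ > 0 the lower-tail rejection region contributes negligibly to power, so the one-term inversion is standard.)
δ = d·√n ⇒ n = (δ/d)² = (2.996 / 0.68)² = 19.42.
Rounding up, n = 20.

n = 20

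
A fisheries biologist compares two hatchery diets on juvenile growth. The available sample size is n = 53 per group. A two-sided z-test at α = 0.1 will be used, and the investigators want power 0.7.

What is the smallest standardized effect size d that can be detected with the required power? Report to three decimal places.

Need Φ(δ − 1.645) = 0.7, so δ = 1.645 + 0.524 = 2.169.
(The second rejection-region term Φ(−δ − z_{α/2}) is negligible and dropped.)
δ = d·√(n/2) ⇒ d = δ/√(n/2) = 2.169/√(53/2) = 0.4214.

d ≈ 0.421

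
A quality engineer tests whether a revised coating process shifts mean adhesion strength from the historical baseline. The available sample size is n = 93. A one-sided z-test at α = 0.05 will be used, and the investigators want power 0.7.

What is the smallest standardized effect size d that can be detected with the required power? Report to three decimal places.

d ≈ 0.225

Need Φ(δ − 1.645) = 0.7, so δ = 1.645 + 0.524 = 2.169.
δ = d·√n ⇒ d = δ/√n = 2.169/√93 = 0.2249.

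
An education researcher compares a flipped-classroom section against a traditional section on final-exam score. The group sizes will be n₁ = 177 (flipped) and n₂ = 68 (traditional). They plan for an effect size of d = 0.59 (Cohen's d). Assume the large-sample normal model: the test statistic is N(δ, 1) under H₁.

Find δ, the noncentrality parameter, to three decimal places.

δ ≈ 4.135

The noncentrality parameter scales effect size by the design's sample-size factor: δ = d / √(1/n₁ + 1/n₂) = 0.59 / √(1/177 + 1/68) = 4.1353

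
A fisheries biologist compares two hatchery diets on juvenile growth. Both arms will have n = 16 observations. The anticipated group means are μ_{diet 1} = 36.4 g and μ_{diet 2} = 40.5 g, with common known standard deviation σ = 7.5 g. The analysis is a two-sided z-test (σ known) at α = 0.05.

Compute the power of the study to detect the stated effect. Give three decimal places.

Standardized effect: d = |μ_{diet 1} − μ_{diet 2}| / σ = |36.4 − 40.5| / 7.5 = 0.5467
Noncentrality parameter: δ = d·√(n/2) = 0.5467 × √(16/2) = 1.5462
Critical value for a two-sided test at α = 0.05: z_{α/2} = 1.960.
Power = Φ(δ − 1.960) + Φ(−δ − 1.960) = Φ(-0.414) + Φ(-3.506) = 0.3395 + 0.0002 = 0.3398.

Power ≈ 0.340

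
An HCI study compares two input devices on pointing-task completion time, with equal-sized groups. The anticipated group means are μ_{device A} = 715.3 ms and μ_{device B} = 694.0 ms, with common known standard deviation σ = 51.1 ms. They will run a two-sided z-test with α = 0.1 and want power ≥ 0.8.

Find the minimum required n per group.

Standardized effect: d = |μ_{device A} − μ_{device B}| / σ = |715.3 − 694.0| / 51.1 = 0.4168
Set Φ(δ − 1.645) = 0.8; then δ − 1.645 = Φ⁻¹(0.8) = 0.842, giving δ = 2.486.
(Ignoring the negligible lower-tail rejection probability gives the usual closed-form inversion.)
δ = d·√(n/2) ⇒ n = 2(δ/d)² = 2 × (2.486 / 0.4168)² = 71.17.
Rounding up, n = 72 per group.

n = 72 per group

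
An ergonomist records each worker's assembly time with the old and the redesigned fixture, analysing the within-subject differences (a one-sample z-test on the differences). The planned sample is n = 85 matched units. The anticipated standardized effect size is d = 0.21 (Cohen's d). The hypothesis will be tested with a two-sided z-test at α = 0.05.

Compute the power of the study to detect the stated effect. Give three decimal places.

Noncentrality parameter: δ = d·√n = 0.21 × √85 = 1.9361
Critical value for a two-sided test at α = 0.05: z_{α/2} = 1.960.
Power = Φ(δ − 1.960) + Φ(−δ − 1.960) = Φ(-0.024) + Φ(-3.896) = 0.4905 + 0.0000 = 0.4905.

Power ≈ 0.491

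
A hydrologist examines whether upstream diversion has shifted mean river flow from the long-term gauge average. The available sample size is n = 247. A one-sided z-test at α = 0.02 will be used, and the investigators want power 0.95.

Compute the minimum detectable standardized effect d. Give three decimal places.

Required noncentrality: δ = z_{0.02} + z_{0.05} = 2.054 + 1.645 = 3.699.
δ = d·√n ⇒ d = δ/√n = 3.699/√247 = 0.2353.

d ≈ 0.235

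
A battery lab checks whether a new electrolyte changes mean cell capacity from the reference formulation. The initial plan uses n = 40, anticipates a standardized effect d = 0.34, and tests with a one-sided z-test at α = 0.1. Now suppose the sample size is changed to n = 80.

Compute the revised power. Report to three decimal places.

Power ≈ 0.961

With n = 80: δ = d·√n = 0.34 × √80 = 3.0411. Critical value z_{0.1} = 1.282.
Revised power = P(Z > 1.282 − δ) = Φ(1.760) = 0.9608.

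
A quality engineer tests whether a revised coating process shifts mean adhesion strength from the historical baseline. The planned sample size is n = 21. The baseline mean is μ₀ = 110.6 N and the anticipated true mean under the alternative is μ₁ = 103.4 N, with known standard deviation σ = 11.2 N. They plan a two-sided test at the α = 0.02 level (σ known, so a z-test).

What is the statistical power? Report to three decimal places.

Standardized effect: d = |μ₁ − μ₀| / σ = |103.4 − 110.6| / 11.2 = 0.6429
Noncentrality parameter: δ = d·√n = 0.6429 × √21 = 2.9459
Two-sided α = 0.02 → critical value z_{0.01} = 2.326.
Power = Φ(δ − 2.326) + Φ(−δ − 2.326) = Φ(0.620) + Φ(-5.272) = 0.7322 + 0.0000 = 0.7322.

Power ≈ 0.732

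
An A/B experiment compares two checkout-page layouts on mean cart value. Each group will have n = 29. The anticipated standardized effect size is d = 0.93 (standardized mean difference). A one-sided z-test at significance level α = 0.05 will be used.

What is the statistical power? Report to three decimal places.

Power ≈ 0.971

Noncentrality parameter: δ = d·√(n/2) = 0.93 × √(29/2) = 3.5413
Critical value for a one-sided test at α = 0.05: z_α = 1.645.
Power = Φ(δ − 1.645) = Φ(1.896) = 0.9711.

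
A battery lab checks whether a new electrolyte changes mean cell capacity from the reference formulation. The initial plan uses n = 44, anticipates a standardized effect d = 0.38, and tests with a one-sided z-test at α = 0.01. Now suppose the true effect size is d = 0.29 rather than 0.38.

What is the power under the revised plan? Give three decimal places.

With d = 0.29: δ = d·√n = 0.29 × √44 = 1.9236. Critical value z_{0.01} = 2.326.
Revised power = P(Z > 2.326 − δ) = Φ(-0.403) = 0.3436.

Power ≈ 0.344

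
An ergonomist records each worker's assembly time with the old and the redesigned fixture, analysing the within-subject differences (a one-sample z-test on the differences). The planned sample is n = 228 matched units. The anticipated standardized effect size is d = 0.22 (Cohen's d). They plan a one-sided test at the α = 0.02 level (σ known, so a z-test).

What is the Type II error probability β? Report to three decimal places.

Noncentrality parameter: λ = d·√n = 0.22 × √228 = 3.3219
One-sided α = 0.02 → critical value z_{0.02} = 2.054.
Power = Φ(λ − 2.054) = Φ(1.268) = 0.8976.
Type II error: β = 1 − power = 1 − 0.8976 = 0.1024.

β ≈ 0.102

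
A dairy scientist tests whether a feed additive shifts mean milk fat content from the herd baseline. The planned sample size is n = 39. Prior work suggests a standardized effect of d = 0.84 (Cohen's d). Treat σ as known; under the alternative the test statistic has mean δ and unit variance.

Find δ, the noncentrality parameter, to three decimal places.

δ = d·√n = 0.84 × √39 = 5.2458

δ ≈ 5.246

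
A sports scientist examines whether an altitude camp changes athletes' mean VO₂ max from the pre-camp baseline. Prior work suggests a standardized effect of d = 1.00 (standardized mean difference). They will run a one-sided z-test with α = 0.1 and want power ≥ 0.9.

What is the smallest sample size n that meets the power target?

Set Φ(δ − 1.282) = 0.9; then δ − 1.282 = Φ⁻¹(0.9) = 1.282, giving δ = 2.563.
δ = d·√n ⇒ n = (δ/d)² = (2.563 / 1.00)² = 6.57.
Round up to the next whole unit.

n = 7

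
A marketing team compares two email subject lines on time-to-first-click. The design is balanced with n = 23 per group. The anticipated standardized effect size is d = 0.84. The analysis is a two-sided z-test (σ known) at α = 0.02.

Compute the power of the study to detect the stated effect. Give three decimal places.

Power ≈ 0.699

Noncentrality parameter: δ = d·√(n/2) = 0.84 × √(23/2) = 2.8486
Two-sided α = 0.02 → critical value z_{0.01} = 2.326.
Power = Φ(δ − 2.326) + Φ(−δ − 2.326) = Φ(0.522) + Φ(-5.175) = 0.6992 + 0.0000 = 0.6992.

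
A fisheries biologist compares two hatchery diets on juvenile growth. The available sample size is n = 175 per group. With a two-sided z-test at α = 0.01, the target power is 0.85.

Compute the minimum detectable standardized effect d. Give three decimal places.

Required noncentrality: δ = z_{0.005} + z_{0.15} = 2.576 + 1.036 = 3.612.
(The second rejection-region term Φ(−δ − z_{α/2}) is negligible and dropped.)
δ = d·√(n/2) ⇒ d = δ/√(n/2) = 3.612/√(175/2) = 0.3862.

d ≈ 0.386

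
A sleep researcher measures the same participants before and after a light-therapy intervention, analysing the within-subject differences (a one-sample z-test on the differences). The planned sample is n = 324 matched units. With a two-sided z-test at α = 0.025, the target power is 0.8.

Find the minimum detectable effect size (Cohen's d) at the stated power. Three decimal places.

d ≈ 0.171

Need Φ(δ − 2.241) = 0.8, so δ = 2.241 + 0.842 = 3.083.
(The second rejection-region term Φ(−δ − z_{α/2}) is negligible and dropped.)
δ = d·√n ⇒ d = δ/√n = 3.083/√324 = 0.1713.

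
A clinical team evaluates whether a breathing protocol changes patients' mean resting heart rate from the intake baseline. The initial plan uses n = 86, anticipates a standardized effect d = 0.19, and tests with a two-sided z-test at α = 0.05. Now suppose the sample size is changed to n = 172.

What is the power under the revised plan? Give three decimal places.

With n = 172: δ = d·√n = 0.19 × √172 = 2.4918. Critical value z_{0.025} = 1.960.
Revised power = Φ(δ − 1.960) + Φ(−δ − 1.960) = Φ(0.532) + Φ(-4.452) = 0.7026 + 0.0000 = 0.7026.

Power ≈ 0.703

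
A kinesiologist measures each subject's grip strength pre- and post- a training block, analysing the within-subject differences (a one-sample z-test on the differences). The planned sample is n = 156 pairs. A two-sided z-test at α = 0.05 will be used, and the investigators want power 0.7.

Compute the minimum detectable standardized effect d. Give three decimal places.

Need Φ(δ − 1.960) = 0.7, so δ = 1.960 + 0.524 = 2.484.
(Lower-tail contribution to power is negligible for δ > 0.)
δ = d·√n ⇒ d = δ/√n = 2.484/√156 = 0.1989.

d ≈ 0.199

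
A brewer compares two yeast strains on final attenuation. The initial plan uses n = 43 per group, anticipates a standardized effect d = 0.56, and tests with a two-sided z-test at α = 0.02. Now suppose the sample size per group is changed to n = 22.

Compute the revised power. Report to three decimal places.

Power ≈ 0.320

With n = 22 per group: δ = d·√(n/2) = 0.56 × √(22/2) = 1.8573. Critical value z_{0.01} = 2.326.
Revised power = Φ(δ − 2.326) + Φ(−δ − 2.326) = Φ(-0.469) + Φ(-4.184) = 0.3195 + 0.0000 = 0.3195.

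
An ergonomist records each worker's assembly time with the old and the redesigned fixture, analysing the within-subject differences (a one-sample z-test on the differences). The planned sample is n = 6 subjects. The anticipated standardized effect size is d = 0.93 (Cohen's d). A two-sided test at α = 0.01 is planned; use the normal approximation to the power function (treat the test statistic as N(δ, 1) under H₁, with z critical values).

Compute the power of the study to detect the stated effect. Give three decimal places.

Noncentrality parameter: δ = d·√n = 0.93 × √6 = 2.2780
Critical value for a two-sided test at α = 0.01: z_{α/2} = 2.576.
Power = Φ(δ − 2.576) + Φ(−δ − 2.576) = Φ(-0.298) + Φ(-4.854) = 0.3829 + 0.0000 = 0.3829.

Power ≈ 0.383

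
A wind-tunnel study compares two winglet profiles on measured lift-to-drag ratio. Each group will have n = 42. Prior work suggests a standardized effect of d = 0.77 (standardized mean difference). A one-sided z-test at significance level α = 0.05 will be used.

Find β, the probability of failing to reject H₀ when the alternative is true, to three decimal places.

β ≈ 0.030

Noncentrality parameter: δ = d·√(n/2) = 0.77 × √(42/2) = 3.5286
Critical value for a one-sided test at α = 0.05: z_α = 1.645.
Power = Φ(δ − 1.645) = Φ(1.884) = 0.9702.
Type II error: β = 1 − power = 1 − 0.9702 = 0.0298.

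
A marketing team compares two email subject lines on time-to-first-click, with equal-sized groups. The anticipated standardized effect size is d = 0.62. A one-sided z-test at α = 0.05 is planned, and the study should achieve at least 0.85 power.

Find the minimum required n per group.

Set Φ(δ − 1.645) = 0.85; then δ − 1.645 = Φ⁻¹(0.85) = 1.036, giving δ = 2.681.
δ = d·√(n/2) ⇒ n = 2(δ/d)² = 2 × (2.681 / 0.62)² = 37.41.
Round up to the next whole unit.

n = 38 per group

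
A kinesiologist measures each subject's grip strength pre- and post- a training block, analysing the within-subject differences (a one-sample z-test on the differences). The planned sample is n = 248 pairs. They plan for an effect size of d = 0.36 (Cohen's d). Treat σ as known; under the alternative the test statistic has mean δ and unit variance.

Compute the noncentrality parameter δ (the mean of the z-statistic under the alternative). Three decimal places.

δ = d·√n = 0.36 × √248 = 5.6693

δ ≈ 5.669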